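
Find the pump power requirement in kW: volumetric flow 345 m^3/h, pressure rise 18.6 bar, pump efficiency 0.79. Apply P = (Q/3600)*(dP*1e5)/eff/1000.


Q = 345 / 3600 = 0.0958333 m^3/s
P = 0.0958333 * (18.6 * 1e5) / 0.79 / 1000 = 225.6

225.6 kW


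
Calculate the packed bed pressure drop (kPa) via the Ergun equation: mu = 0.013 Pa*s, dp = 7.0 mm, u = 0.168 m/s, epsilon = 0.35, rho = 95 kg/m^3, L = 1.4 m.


dp = 7.0 mm = 0.007 m
Viscous term = 150*0.013*0.168*(1-0.35)^2 / (0.007^2*0.35^3) = 65882.5
Inertial term = 1.75*95*0.168^2*(1-0.35) / (0.007*0.35^3) = 10162.3
dP/L = 65882.5 + 10162.3 = 76044.8 Pa/m
dP = 76044.8 * 1.4 / 1000 = 106.5 kPa

106.5 kPa


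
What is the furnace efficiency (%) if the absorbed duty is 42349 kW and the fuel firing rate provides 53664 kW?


Furnace efficiency = Q_absorbed / Q_fuel * 100
= 42349 / 53664 * 100 = 78.92

78.92 %


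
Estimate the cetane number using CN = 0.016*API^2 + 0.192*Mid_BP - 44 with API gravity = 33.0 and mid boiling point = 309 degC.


CN = 0.016 * 33.0^2 + 0.192 * 309 - 44
CN = 17.424 + 59.328 - 44 = 32.752

32.752


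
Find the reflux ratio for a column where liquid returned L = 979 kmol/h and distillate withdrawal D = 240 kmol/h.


Reflux ratio definition: R = L / D (liquid returned / distillate withdrawn)
L = 979 kmol/h, D = 240 kmol/h
R = 979 / 240 = 4.079

4.079


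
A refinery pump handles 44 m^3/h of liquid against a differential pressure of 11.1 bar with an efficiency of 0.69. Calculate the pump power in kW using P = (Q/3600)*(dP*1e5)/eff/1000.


Q = 44 / 3600 = 0.0122222 m^3/s
P = 0.0122222 * (11.1 * 1e5) / 0.69 / 1000 = 19.66

19.66 kW


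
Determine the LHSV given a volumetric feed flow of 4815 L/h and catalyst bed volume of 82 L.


LHSV = volumetric feed rate / catalyst volume
= 4815 L/h / 82 L
= 58.72 h^-1

58.72 h^-1


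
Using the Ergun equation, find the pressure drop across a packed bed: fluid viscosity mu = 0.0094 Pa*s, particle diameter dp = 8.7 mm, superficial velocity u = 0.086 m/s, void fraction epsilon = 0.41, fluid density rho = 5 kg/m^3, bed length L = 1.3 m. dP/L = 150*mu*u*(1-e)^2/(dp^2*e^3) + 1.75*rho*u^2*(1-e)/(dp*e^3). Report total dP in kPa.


dp = 8.7 mm = 0.0087 m
Viscous term = 150*0.0094*0.086*(1-0.41)^2 / (0.0087^2*0.41^3) = 8091.55
Inertial term = 1.75*5*0.086^2*(1-0.41) / (0.0087*0.41^3) = 63.6775
dP/L = 8091.55 + 63.6775 = 8155.23 Pa/m
dP = 8155.23 * 1.3 / 1000 = 10.60 kPa

10.60 kPa


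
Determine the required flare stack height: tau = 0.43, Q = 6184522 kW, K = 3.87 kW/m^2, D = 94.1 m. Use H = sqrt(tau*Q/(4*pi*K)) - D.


tau*Q/(4*pi*K) = 0.43 * 6184522 / (4 * pi * 3.87) = 54683.2
sqrt(54683.2) = 233.844
H = 233.844 - 94.1 = 139.7

139.7 m


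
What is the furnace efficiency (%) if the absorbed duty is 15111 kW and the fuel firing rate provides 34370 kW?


Furnace efficiency = Q_absorbed / Q_fuel * 100
= 15111 / 34370 * 100 = 43.97

43.97 %


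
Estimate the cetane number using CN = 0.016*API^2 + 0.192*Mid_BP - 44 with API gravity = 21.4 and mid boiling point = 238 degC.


CN = 0.016 * 21.4^2 + 0.192 * 238 - 44
CN = 7.32736 + 45.696 - 44 = 9.02336

9.02336


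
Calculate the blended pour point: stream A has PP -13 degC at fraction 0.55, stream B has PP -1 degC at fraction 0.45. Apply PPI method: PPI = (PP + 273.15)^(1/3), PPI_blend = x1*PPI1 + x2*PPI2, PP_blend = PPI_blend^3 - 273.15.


PPI_1 = (-13 + 273.15)^(1/3) = 6.383731
PPI_2 = (-1 + 273.15)^(1/3) = 6.480414
PPI_blend = 0.55 * 6.383731 + 0.45 * 6.480414 = 6.427238
PP_blend = 6.427238^3 - 273.15 = 265.5053 - 273.15 = -7.64

-7.64 degC


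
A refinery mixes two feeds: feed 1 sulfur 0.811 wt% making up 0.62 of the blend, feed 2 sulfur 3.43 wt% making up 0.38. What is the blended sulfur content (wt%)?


Linear sulfur blending: S_blend = x1*S1 + x2*S2
Contribution 1: 0.62 * 0.811 = 0.50282 wt%
Contribution 2: 0.38 * 3.43 = 1.3034 wt%
S_blend = 0.50282 + 1.3034 = 1.80622

1.80622 wt%


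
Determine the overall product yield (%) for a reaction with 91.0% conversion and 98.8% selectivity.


Overall yield = conversion (%) * selectivity (%) / 100
Conversion = 91.0%, Selectivity = 98.8%
Y = 91.0 * 98.8 / 100
= 89.908 %

89.908 %


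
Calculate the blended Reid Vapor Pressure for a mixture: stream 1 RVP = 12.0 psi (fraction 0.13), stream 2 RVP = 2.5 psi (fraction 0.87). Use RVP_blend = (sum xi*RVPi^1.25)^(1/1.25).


Chevron index: RVP_blend = (sum xi*RVPi^1.25)^(1/1.25)
RVP^1.25 terms: 0.13 * 12.0^1.25 + 0.87 * 2.5^1.25 = 5.6384
RVP_blend = 5.6384^(1/1.25) = 3.990

3.990 psi


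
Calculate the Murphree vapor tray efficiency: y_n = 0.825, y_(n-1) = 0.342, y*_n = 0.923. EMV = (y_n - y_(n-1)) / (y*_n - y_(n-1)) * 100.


Murphree vapor efficiency: EMV = (y_n - y_(n-1)) / (y*_n - y_(n-1)) * 100
EMV = (0.825 - 0.342) / (0.923 - 0.342) * 100 = 0.483 / 0.581 * 100 = 83.13

83.13 %


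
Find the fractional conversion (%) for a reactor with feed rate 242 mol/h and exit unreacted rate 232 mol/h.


X = (F_in - F_out) / F_in * 100
Moles reacted = 242 - 232 = 10
X = 10 / 242 * 100
= 0.04132 * 100
= 4.132 %

4.132 %


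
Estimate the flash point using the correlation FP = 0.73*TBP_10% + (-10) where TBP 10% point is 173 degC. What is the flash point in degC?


FP = 0.73 * 173 + (-10) = 116.29

116.29 degC


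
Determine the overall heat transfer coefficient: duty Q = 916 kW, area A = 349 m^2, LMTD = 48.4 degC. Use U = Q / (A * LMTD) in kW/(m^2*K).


From Q = U*A*LMTD, U = Q / (A * LMTD)
U = 916 / (349 * 48.4) = 916 / 16891.6 = 0.05423

0.05423 kW/(m^2*K)


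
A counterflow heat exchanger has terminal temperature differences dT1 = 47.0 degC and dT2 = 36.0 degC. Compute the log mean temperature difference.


LMTD = (dT1 - dT2) / ln(dT1/dT2)
= (47.0 - 36.0) / ln(47.0 / 36.0) = 11 / 0.266629 = 41.26

41.26 degC


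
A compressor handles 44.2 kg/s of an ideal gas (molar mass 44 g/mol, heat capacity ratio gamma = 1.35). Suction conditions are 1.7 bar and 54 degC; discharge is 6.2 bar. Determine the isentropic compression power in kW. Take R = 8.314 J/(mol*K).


Isentropic work: W = m*(gamma/(gamma-1))*(R*T1/MW)*((P2/P1)^((gamma-1)/gamma) - 1)
T1 = 54 + 273.15 = 327.15 K
Pressure ratio = 6.2 / 1.7 = 3.64706
Exponent = (1.35 - 1)/1.35 = 0.259259
(P2/P1)^exp - 1 = 3.64706^0.259259 - 1 = 0.398585
W = 44.2 * 1.35 / 0.35 * 8.314 * 327.15 / 44 * 0.398585 = 4201

4201 kW


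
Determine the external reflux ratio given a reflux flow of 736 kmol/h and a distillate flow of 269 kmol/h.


Reflux ratio definition: R = L / D (liquid returned / distillate withdrawn)
L = 736 kmol/h, D = 269 kmol/h
R = 736 / 269 = 2.736

2.736


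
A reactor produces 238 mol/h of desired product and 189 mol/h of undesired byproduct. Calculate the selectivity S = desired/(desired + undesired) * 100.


Selectivity = desired / (desired + undesired) * 100
Total products = 238 + 189 = 427 mol/h
S = 238 / 427 * 100
= 0.5574 * 100
= 55.74 %

55.74 %


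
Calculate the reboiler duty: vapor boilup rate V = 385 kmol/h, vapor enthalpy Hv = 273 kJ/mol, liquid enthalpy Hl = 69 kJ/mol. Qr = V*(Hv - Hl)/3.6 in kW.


Qr = 385 * (273 - 69) / 3.6 = 385 * 204 / 3.6 = 21820

21820 kW


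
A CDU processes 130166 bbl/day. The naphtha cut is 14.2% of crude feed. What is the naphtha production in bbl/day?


Crude throughput = 130166 bbl/day
Fraction yield = 14.2%
yield = throughput * fraction / 100
yield = 130166 * 14.2 / 100 = 18483.572

18483.572 bbl/day


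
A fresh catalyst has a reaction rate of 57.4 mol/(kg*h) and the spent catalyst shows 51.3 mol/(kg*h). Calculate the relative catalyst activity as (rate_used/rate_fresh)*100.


Activity (%) = (rate_used / rate_fresh) * 100
rate_used = 51.3, rate_fresh = 57.4
= (51.3 / 57.4) * 100
= 0.8937 * 100 = 89.37

89.37 %


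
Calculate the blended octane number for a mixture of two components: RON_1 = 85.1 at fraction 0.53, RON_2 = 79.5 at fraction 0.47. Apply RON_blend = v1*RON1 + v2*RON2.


Linear blending: RON_blend = sum(vi * RONi)
Contribution 1: 0.53 * 85.1 = 45.103
Contribution 2: 0.47 * 79.5 = 37.365
RON_blend = 45.103 + 37.365 = 82.468

82.468


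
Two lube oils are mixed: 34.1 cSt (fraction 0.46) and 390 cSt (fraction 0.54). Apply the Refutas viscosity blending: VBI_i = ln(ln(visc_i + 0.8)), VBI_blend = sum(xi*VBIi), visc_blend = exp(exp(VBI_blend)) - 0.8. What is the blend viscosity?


Refutas method: VBN_i = 14.534*ln(ln(visc_i + 0.8)) + 10.975, blended linearly by mass fraction; since VBN is linear in VBI_i = ln(ln(visc_i + 0.8)) and the fractions sum to 1, blend VBI directly: visc = exp(exp(VBI_blend)) - 0.8
VBI_1 = ln(ln(34.1 + 0.8)) = 1.26765
VBI_2 = ln(ln(390 + 0.8)) = 1.78644
VBI_blend = 0.46 * 1.26765 + 0.54 * 1.78644 = 1.5478
visc_blend = exp(exp(1.5478)) - 0.8 = 109.3

109.3 cSt


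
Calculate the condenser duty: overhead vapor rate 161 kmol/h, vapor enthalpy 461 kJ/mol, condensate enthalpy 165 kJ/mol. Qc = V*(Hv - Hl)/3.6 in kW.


Qc = 161 * (461 - 165) / 3.6 = 161 * 296 / 3.6 = 13240

13240 kW


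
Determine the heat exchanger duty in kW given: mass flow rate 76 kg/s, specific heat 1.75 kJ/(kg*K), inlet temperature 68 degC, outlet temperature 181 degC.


Q = m_dot * cp * delta_T
delta_T = 181 - 68 = 113 K
Q = 76 * 1.75 * 113
= 133 * 113
= 15029 kW

15029 kW


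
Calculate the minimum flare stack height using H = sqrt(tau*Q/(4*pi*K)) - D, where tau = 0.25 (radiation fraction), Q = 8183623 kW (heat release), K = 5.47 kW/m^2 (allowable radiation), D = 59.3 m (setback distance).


tau*Q/(4*pi*K) = 0.25 * 8183623 / (4 * pi * 5.47) = 29763.8
sqrt(29763.8) = 172.522
H = 172.522 - 59.3 = 113.2

113.2 m


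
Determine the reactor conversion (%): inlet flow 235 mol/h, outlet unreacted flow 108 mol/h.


X = (F_in - F_out) / F_in * 100
Moles reacted = 235 - 108 = 127
X = 127 / 235 * 100
= 0.5404 * 100
= 54.04 %

54.04 %


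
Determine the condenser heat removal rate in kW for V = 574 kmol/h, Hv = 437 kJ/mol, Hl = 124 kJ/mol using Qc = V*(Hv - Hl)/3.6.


Qc = 574 * (437 - 124) / 3.6 = 574 * 313 / 3.6 = 49910

49910 kW


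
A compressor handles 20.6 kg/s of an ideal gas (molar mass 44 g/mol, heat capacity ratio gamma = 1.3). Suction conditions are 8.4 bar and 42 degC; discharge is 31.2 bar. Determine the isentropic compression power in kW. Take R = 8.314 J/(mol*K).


Isentropic work: W = m*(gamma/(gamma-1))*(R*T1/MW)*((P2/P1)^((gamma-1)/gamma) - 1)
T1 = 42 + 273.15 = 315.15 K
Pressure ratio = 31.2 / 8.4 = 3.71429
Exponent = (1.3 - 1)/1.3 = 0.230769
(P2/P1)^exp - 1 = 3.71429^0.230769 - 1 = 0.35366
W = 20.6 * 1.3 / 0.3 * 8.314 * 315.15 / 44 * 0.35366 = 1880

1880 kW


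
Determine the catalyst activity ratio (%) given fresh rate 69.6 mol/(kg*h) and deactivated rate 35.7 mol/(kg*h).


Activity (%) = (rate_used / rate_fresh) * 100
rate_used = 35.7, rate_fresh = 69.6
= (35.7 / 69.6) * 100
= 0.5129 * 100 = 51.29

51.29 %


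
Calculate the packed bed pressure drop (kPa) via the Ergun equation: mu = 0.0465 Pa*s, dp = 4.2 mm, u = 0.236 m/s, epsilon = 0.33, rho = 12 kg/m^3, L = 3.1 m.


dp = 4.2 mm = 0.0042 m
Viscous term = 150*0.0465*0.236*(1-0.33)^2 / (0.0042^2*0.33^3) = 1165640
Inertial term = 1.75*12*0.236^2*(1-0.33) / (0.0042*0.33^3) = 5191.91
dP/L = 1165640 + 5191.91 = 1170830 Pa/m
dP = 1170830 * 3.1 / 1000 = 3630 kPa

3630 kPa


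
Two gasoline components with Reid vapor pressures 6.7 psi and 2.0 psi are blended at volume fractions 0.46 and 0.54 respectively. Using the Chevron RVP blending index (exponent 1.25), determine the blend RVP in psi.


Chevron index: RVP_blend = (sum xi*RVPi^1.25)^(1/1.25)
RVP^1.25 terms: 0.46 * 6.7^1.25 + 0.54 * 2.0^1.25 = 6.24286
RVP_blend = 6.24286^(1/1.25) = 4.328

4.328 psi


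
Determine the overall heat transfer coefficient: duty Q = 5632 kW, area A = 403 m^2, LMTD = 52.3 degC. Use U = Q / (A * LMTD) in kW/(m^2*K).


From Q = U*A*LMTD, U = Q / (A * LMTD)
U = 5632 / (403 * 52.3) = 5632 / 21076.9 = 0.2672

0.2672 kW/(m^2*K)


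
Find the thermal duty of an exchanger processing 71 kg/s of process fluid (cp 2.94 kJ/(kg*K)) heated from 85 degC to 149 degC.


Q = m_dot * cp * delta_T
delta_T = 149 - 85 = 64 K
Q = 71 * 2.94 * 64
= 208.74 * 64
= 13359.36 kW

13359.36 kW


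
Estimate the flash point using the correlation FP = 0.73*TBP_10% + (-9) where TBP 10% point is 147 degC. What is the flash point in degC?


FP = 0.73 * 147 + (-9) = 98.31

98.31 degC


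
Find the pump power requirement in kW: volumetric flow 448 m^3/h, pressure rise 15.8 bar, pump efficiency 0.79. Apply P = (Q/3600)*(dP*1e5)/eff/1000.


Q = 448 / 3600 = 0.124444 m^3/s
P = 0.124444 * (15.8 * 1e5) / 0.79 / 1000 = 248.9

248.9 kW


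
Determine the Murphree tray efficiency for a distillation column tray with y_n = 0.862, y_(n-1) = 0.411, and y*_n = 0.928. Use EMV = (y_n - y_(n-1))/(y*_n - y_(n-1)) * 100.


Murphree vapor efficiency: EMV = (y_n - y_(n-1)) / (y*_n - y_(n-1)) * 100
EMV = (0.862 - 0.411) / (0.928 - 0.411) * 100 = 0.451 / 0.517 * 100 = 87.23

87.23 %


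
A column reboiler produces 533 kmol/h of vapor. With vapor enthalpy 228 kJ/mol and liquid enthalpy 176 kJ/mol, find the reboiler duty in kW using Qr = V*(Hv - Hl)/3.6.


Qr = 533 * (228 - 176) / 3.6 = 533 * 52 / 3.6 = 7699

7699 kW


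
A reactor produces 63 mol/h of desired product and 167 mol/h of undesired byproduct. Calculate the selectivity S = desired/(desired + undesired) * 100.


Selectivity = desired / (desired + undesired) * 100
Total products = 63 + 167 = 230 mol/h
S = 63 / 230 * 100
= 0.2739 * 100
= 27.39 %

27.39 %


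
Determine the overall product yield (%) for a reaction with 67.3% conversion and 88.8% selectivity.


Overall yield = conversion (%) * selectivity (%) / 100
Conversion = 67.3%, Selectivity = 88.8%
Y = 67.3 * 88.8 / 100
= 59.7624 %

59.7624 %


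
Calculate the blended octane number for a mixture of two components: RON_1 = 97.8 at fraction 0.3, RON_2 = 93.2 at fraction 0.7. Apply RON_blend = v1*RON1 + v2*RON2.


Linear blending: RON_blend = sum(vi * RONi)
Contribution 1: 0.3 * 97.8 = 29.34
Contribution 2: 0.7 * 93.2 = 65.24
RON_blend = 29.34 + 65.24 = 94.58

94.58


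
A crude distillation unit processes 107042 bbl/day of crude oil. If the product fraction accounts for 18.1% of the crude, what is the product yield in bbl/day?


Crude throughput = 107042 bbl/day
Fraction yield = 18.1%
yield = throughput * fraction / 100
yield = 107042 * 18.1 / 100 = 19374.602

19374.602 bbl/day


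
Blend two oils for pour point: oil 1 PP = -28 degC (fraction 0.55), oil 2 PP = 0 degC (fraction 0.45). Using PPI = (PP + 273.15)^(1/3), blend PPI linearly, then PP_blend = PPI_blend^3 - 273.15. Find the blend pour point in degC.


PPI_1 = (-28 + 273.15)^(1/3) = 6.258601
PPI_2 = (0 + 273.15)^(1/3) = 6.488342
PPI_blend = 0.55 * 6.258601 + 0.45 * 6.488342 = 6.361984
PP_blend = 6.361984^3 - 273.15 = 257.5003 - 273.15 = -15.65

-15.65 degC


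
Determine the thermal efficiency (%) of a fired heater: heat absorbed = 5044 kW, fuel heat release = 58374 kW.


Furnace efficiency = Q_absorbed / Q_fuel * 100
= 5044 / 58374 * 100 = 8.641

8.641 %


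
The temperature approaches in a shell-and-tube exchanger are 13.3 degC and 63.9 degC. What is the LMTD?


LMTD = (dT1 - dT2) / ln(dT1/dT2)
= (13.3 - 63.9) / ln(13.3 / 63.9) = -50.6 / -1.56956 = 32.24

32.24 degC


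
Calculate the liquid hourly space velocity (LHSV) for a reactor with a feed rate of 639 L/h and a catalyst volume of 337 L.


LHSV = volumetric feed rate / catalyst volume
= 639 L/h / 337 L
= 1.896 h^-1

1.896 h^-1


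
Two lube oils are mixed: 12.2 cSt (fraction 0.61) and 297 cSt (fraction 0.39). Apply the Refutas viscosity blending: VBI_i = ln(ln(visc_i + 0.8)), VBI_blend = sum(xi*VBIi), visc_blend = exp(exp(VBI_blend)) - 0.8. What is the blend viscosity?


Refutas method: VBN_i = 14.534*ln(ln(visc_i + 0.8)) + 10.975, blended linearly by mass fraction; since VBN is linear in VBI_i = ln(ln(visc_i + 0.8)) and the fractions sum to 1, blend VBI directly: visc = exp(exp(VBI_blend)) - 0.8
VBI_1 = ln(ln(12.2 + 0.8)) = 0.941939
VBI_2 = ln(ln(297 + 0.8)) = 1.73984
VBI_blend = 0.61 * 0.941939 + 0.39 * 1.73984 = 1.25312
visc_blend = exp(exp(1.25312)) - 0.8 = 32.36

32.36 cSt


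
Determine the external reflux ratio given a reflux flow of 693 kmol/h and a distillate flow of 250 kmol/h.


Reflux ratio definition: R = L / D (liquid returned / distillate withdrawn)
L = 693 kmol/h, D = 250 kmol/h
R = 693 / 250 = 2.772

2.772


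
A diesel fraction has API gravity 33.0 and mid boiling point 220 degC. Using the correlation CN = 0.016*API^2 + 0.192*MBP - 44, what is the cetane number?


CN = 0.016 * 33.0^2 + 0.192 * 220 - 44
CN = 17.424 + 42.24 - 44 = 15.664

15.664


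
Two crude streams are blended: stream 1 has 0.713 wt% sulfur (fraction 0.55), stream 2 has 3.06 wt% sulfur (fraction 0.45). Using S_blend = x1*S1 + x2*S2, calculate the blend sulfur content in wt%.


Linear sulfur blending: S_blend = x1*S1 + x2*S2
Contribution 1: 0.55 * 0.713 = 0.39215 wt%
Contribution 2: 0.45 * 3.06 = 1.377 wt%
S_blend = 0.39215 + 1.377 = 1.76915

1.76915 wt%


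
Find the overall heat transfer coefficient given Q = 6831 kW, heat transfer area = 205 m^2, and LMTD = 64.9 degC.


From Q = U*A*LMTD, U = Q / (A * LMTD)
U = 6831 / (205 * 64.9) = 6831 / 13304.5 = 0.5134

0.5134 kW/(m^2*K)


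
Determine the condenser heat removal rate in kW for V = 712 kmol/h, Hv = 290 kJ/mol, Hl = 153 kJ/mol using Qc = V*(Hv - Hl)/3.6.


Qc = 712 * (290 - 153) / 3.6 = 712 * 137 / 3.6 = 27100

27100 kW


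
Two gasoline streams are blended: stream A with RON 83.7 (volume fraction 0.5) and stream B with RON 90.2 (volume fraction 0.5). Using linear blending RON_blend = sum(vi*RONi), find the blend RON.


Linear blending: RON_blend = sum(vi * RONi)
Contribution 1: 0.5 * 83.7 = 41.85
Contribution 2: 0.5 * 90.2 = 45.1
RON_blend = 41.85 + 45.1 = 86.95

86.95


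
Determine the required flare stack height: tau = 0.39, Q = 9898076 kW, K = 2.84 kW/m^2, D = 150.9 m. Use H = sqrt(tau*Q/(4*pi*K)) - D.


tau*Q/(4*pi*K) = 0.39 * 9898076 / (4 * pi * 2.84) = 108165
sqrt(108165) = 328.884
H = 328.884 - 150.9 = 178.0

178.0 m


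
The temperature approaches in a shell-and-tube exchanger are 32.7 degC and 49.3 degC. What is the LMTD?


LMTD = (dT1 - dT2) / ln(dT1/dT2)
= (32.7 - 49.3) / ln(32.7 / 49.3) = -16.6 / -0.410549 = 40.43

40.43 degC


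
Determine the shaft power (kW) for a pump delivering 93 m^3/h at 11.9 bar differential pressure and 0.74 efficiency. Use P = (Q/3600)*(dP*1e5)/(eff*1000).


Q = 93 / 3600 = 0.0258333 m^3/s
P = 0.0258333 * (11.9 * 1e5) / 0.74 / 1000 = 41.54

41.54 kW


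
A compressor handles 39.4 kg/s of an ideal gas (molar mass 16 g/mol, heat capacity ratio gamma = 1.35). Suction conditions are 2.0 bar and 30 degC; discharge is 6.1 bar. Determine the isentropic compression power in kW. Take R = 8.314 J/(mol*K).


Isentropic work: W = m*(gamma/(gamma-1))*(R*T1/MW)*((P2/P1)^((gamma-1)/gamma) - 1)
T1 = 30 + 273.15 = 303.15 K
Pressure ratio = 6.1 / 2.0 = 3.05
Exponent = (1.35 - 1)/1.35 = 0.259259
(P2/P1)^exp - 1 = 3.05^0.259259 - 1 = 0.335239
W = 39.4 * 1.35 / 0.35 * 8.314 * 303.15 / 16 * 0.335239 = 8025

8025 kW


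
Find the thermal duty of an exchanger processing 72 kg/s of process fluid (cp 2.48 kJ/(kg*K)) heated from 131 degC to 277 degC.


Q = m_dot * cp * delta_T
delta_T = 277 - 131 = 146 K
Q = 72 * 2.48 * 146
= 178.56 * 146
= 26069.76 kW

26069.76 kW


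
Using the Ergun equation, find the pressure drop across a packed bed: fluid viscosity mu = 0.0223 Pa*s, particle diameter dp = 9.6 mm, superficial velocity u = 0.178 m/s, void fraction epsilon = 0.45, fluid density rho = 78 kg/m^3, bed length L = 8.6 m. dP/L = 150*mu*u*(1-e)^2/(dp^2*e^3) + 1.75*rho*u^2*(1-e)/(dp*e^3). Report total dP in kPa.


dp = 9.6 mm = 0.0096 m
Viscous term = 150*0.0223*0.178*(1-0.45)^2 / (0.0096^2*0.45^3) = 21446.8
Inertial term = 1.75*78*0.178^2*(1-0.45) / (0.0096*0.45^3) = 2719.11
dP/L = 21446.8 + 2719.11 = 24165.9 Pa/m
dP = 24165.9 * 8.6 / 1000 = 207.8 kPa

207.8 kPa


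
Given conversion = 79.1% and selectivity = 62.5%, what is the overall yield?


Overall yield = conversion (%) * selectivity (%) / 100
Conversion = 79.1%, Selectivity = 62.5%
Y = 79.1 * 62.5 / 100
= 49.4375 %

49.4375 %


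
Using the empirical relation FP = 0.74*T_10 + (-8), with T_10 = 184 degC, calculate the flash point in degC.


FP = 0.74 * 184 + (-8) = 128.16

128.16 degC


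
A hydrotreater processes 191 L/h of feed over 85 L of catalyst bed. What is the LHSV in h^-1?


LHSV = volumetric feed rate / catalyst volume
= 191 L/h / 85 L
= 2.247 h^-1

2.247 h^-1


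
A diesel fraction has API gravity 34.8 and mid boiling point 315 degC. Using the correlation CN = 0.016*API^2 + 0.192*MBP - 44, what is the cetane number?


CN = 0.016 * 34.8^2 + 0.192 * 315 - 44
CN = 19.37664 + 60.48 - 44 = 35.85664

35.85664


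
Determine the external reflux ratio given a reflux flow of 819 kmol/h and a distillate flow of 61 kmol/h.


Reflux ratio definition: R = L / D (liquid returned / distillate withdrawn)
L = 819 kmol/h, D = 61 kmol/h
R = 819 / 61 = 13.43

13.43


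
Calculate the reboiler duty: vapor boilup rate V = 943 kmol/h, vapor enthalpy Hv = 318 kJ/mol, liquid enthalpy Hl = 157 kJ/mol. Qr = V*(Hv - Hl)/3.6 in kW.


Qr = 943 * (318 - 157) / 3.6 = 943 * 161 / 3.6 = 42170

42170 kW


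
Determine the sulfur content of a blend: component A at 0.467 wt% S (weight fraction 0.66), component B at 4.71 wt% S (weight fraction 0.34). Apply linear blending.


Linear sulfur blending: S_blend = x1*S1 + x2*S2
Contribution 1: 0.66 * 0.467 = 0.30822 wt%
Contribution 2: 0.34 * 4.71 = 1.6014 wt%
S_blend = 0.30822 + 1.6014 = 1.90962

1.90962 wt%


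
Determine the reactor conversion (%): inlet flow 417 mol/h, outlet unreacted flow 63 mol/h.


X = (F_in - F_out) / F_in * 100
Moles reacted = 417 - 63 = 354
X = 354 / 417 * 100
= 0.8489 * 100
= 84.89 %

84.89 %


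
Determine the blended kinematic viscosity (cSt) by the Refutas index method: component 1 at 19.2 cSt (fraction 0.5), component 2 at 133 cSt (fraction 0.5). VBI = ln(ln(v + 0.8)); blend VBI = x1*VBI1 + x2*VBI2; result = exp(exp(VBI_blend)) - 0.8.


Refutas method: VBN_i = 14.534*ln(ln(visc_i + 0.8)) + 10.975, blended linearly by mass fraction; since VBN is linear in VBI_i = ln(ln(visc_i + 0.8)) and the fractions sum to 1, blend VBI directly: visc = exp(exp(VBI_blend)) - 0.8
VBI_1 = ln(ln(19.2 + 0.8)) = 1.09719
VBI_2 = ln(ln(133 + 0.8)) = 1.58849
VBI_blend = 0.5 * 1.09719 + 0.5 * 1.58849 = 1.34284
visc_blend = exp(exp(1.34284)) - 0.8 = 45.26

45.26 cSt


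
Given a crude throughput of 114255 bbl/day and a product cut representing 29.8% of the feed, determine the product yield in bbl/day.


Crude throughput = 114255 bbl/day
Fraction yield = 29.8%
yield = throughput * fraction / 100
yield = 114255 * 29.8 / 100 = 34047.99

34047.99 bbl/day


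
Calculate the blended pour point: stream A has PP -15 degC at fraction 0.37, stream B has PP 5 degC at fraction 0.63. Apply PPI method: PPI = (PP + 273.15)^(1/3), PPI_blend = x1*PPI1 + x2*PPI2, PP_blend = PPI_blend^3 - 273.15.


PPI_1 = (-15 + 273.15)^(1/3) = 6.36733
PPI_2 = (5 + 273.15)^(1/3) = 6.527693
PPI_blend = 0.37 * 6.36733 + 0.63 * 6.527693 = 6.468359
PP_blend = 6.468359^3 - 273.15 = 270.634 - 273.15 = -2.52

-2.52 degC


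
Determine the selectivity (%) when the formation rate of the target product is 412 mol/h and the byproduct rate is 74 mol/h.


Selectivity = desired / (desired + undesired) * 100
Total products = 412 + 74 = 486 mol/h
S = 412 / 486 * 100
= 0.8477 * 100
= 84.77 %

84.77 %


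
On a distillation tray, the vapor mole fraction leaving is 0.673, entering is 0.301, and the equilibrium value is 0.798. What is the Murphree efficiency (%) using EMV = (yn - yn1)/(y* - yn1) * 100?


Murphree vapor efficiency: EMV = (y_n - y_(n-1)) / (y*_n - y_(n-1)) * 100
EMV = (0.673 - 0.301) / (0.798 - 0.301) * 100 = 0.372 / 0.497 * 100 = 74.85

74.85 %


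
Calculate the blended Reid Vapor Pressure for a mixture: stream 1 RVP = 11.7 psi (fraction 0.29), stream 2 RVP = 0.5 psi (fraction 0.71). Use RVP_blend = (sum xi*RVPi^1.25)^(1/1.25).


Chevron index: RVP_blend = (sum xi*RVPi^1.25)^(1/1.25)
RVP^1.25 terms: 0.29 * 11.7^1.25 + 0.71 * 0.5^1.25 = 6.57376
RVP_blend = 6.57376^(1/1.25) = 4.511

4.511 psi


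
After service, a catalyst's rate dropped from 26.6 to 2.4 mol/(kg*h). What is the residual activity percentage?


Activity (%) = (rate_used / rate_fresh) * 100
rate_used = 2.4, rate_fresh = 26.6
= (2.4 / 26.6) * 100
= 0.09023 * 100 = 9.023

9.023 %


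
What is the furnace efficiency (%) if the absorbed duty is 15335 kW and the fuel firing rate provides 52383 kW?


Furnace efficiency = Q_absorbed / Q_fuel * 100
= 15335 / 52383 * 100 = 29.27

29.27 %


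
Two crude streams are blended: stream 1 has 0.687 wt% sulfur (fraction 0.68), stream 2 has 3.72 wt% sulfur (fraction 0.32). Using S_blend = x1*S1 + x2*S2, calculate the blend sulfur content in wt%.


Linear sulfur blending: S_blend = x1*S1 + x2*S2
Contribution 1: 0.68 * 0.687 = 0.46716 wt%
Contribution 2: 0.32 * 3.72 = 1.1904 wt%
S_blend = 0.46716 + 1.1904 = 1.65756

1.65756 wt%


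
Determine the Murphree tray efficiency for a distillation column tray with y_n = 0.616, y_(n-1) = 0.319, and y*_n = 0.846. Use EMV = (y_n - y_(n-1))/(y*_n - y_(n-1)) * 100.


Murphree vapor efficiency: EMV = (y_n - y_(n-1)) / (y*_n - y_(n-1)) * 100
EMV = (0.616 - 0.319) / (0.846 - 0.319) * 100 = 0.297 / 0.527 * 100 = 56.36

56.36 %


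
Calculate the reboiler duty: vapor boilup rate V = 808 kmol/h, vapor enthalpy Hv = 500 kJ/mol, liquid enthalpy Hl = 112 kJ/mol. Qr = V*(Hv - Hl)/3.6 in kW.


Qr = 808 * (500 - 112) / 3.6 = 808 * 388 / 3.6 = 87080

87080 kW


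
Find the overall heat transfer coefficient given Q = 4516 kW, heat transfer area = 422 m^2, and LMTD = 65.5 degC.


From Q = U*A*LMTD, U = Q / (A * LMTD)
U = 4516 / (422 * 65.5) = 4516 / 27641 = 0.1634

0.1634 kW/(m^2*K)


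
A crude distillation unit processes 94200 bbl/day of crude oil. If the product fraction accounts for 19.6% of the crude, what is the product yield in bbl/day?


Crude throughput = 94200 bbl/day
Fraction yield = 19.6%
yield = throughput * fraction / 100
yield = 94200 * 19.6 / 100 = 18463.2

18463.2 bbl/day


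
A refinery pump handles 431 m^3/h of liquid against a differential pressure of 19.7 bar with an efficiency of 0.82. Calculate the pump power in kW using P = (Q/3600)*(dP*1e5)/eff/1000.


Q = 431 / 3600 = 0.119722 m^3/s
P = 0.119722 * (19.7 * 1e5) / 0.82 / 1000 = 287.6

287.6 kW


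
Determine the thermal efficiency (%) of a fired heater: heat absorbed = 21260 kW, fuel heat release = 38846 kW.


Furnace efficiency = Q_absorbed / Q_fuel * 100
= 21260 / 38846 * 100 = 54.73

54.73 %


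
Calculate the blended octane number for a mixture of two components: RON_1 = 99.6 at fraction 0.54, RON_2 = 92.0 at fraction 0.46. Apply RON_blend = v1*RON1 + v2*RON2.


Linear blending: RON_blend = sum(vi * RONi)
Contribution 1: 0.54 * 99.6 = 53.784
Contribution 2: 0.46 * 92.0 = 42.32
RON_blend = 53.784 + 42.32 = 96.104

96.104


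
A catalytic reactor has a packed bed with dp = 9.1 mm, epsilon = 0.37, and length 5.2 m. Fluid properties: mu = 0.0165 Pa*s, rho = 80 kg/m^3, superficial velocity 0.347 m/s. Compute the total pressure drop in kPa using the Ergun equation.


dp = 9.1 mm = 0.0091 m
Viscous term = 150*0.0165*0.347*(1-0.37)^2 / (0.0091^2*0.37^3) = 81263.9
Inertial term = 1.75*80*0.347^2*(1-0.37) / (0.0091*0.37^3) = 23039.9
dP/L = 81263.9 + 23039.9 = 104304 Pa/m
dP = 104304 * 5.2 / 1000 = 542.4 kPa

542.4 kPa


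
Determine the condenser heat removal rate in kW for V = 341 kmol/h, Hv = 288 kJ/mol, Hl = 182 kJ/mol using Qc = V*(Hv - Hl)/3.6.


Qc = 341 * (288 - 182) / 3.6 = 341 * 106 / 3.6 = 10040

10040 kW


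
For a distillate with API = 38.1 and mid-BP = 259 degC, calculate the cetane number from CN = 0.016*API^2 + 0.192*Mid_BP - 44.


CN = 0.016 * 38.1^2 + 0.192 * 259 - 44
CN = 23.22576 + 49.728 - 44 = 28.95376

28.95376


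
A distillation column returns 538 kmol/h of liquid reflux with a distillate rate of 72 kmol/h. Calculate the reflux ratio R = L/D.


Reflux ratio definition: R = L / D (liquid returned / distillate withdrawn)
L = 538 kmol/h, D = 72 kmol/h
R = 538 / 72 = 7.472

7.472


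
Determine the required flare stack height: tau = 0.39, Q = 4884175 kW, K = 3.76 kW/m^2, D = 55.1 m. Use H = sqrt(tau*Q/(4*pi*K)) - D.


tau*Q/(4*pi*K) = 0.39 * 4884175 / (4 * pi * 3.76) = 40314.2
sqrt(40314.2) = 200.784
H = 200.784 - 55.1 = 145.7

145.7 m


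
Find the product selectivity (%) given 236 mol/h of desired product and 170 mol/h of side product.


Selectivity = desired / (desired + undesired) * 100
Total products = 236 + 170 = 406 mol/h
S = 236 / 406 * 100
= 0.5813 * 100
= 58.13 %

58.13 %


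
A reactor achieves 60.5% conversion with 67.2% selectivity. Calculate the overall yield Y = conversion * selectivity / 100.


Overall yield = conversion (%) * selectivity (%) / 100
Conversion = 60.5%, Selectivity = 67.2%
Y = 60.5 * 67.2 / 100
= 40.656 %

40.656 %


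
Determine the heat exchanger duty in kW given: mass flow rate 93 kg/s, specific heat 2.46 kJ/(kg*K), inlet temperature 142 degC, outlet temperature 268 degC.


Q = m_dot * cp * delta_T
delta_T = 268 - 142 = 126 K
Q = 93 * 2.46 * 126
= 228.78 * 126
= 28826.28 kW

28826.28 kW


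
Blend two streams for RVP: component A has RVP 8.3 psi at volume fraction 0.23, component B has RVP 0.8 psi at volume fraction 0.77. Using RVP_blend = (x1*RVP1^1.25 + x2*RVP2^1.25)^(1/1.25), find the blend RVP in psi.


Chevron index: RVP_blend = (sum xi*RVPi^1.25)^(1/1.25)
RVP^1.25 terms: 0.23 * 8.3^1.25 + 0.77 * 0.8^1.25 = 3.8228
RVP_blend = 3.8228^(1/1.25) = 2.924

2.924 psi


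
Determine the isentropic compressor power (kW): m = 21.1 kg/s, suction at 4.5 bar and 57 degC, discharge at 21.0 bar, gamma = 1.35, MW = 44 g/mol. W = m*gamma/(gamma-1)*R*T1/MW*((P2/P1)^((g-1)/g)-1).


Isentropic work: W = m*(gamma/(gamma-1))*(R*T1/MW)*((P2/P1)^((gamma-1)/gamma) - 1)
T1 = 57 + 273.15 = 330.15 K
Pressure ratio = 21.0 / 4.5 = 4.66667
Exponent = (1.35 - 1)/1.35 = 0.259259
(P2/P1)^exp - 1 = 4.66667^0.259259 - 1 = 0.490892
W = 21.1 * 1.35 / 0.35 * 8.314 * 330.15 / 44 * 0.490892 = 2492

2492 kW


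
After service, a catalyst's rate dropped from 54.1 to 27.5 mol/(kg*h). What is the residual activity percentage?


Activity (%) = (rate_used / rate_fresh) * 100
rate_used = 27.5, rate_fresh = 54.1
= (27.5 / 54.1) * 100
= 0.5083 * 100 = 50.83

50.83 %


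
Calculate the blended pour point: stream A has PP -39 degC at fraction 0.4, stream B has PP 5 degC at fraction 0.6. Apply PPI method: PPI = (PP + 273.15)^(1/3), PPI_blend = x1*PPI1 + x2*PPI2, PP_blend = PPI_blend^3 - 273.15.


PPI_1 = (-39 + 273.15)^(1/3) = 6.163557
PPI_2 = (5 + 273.15)^(1/3) = 6.527693
PPI_blend = 0.4 * 6.163557 + 0.6 * 6.527693 = 6.382039
PP_blend = 6.382039^3 - 273.15 = 259.9431 - 273.15 = -13.21

-13.21 degC


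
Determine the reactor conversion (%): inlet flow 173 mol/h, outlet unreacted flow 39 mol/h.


X = (F_in - F_out) / F_in * 100
Moles reacted = 173 - 39 = 134
X = 134 / 173 * 100
= 0.7746 * 100
= 77.46 %

77.46 %


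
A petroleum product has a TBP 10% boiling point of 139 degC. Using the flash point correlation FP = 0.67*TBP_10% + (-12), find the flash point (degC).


FP = 0.67 * 139 + (-12) = 81.13

81.13 degC


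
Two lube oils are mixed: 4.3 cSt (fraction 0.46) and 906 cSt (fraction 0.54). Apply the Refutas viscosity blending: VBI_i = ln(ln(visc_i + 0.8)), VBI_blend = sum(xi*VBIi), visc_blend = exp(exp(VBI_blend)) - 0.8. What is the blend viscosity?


Refutas method: VBN_i = 14.534*ln(ln(visc_i + 0.8)) + 10.975, blended linearly by mass fraction; since VBN is linear in VBI_i = ln(ln(visc_i + 0.8)) and the fractions sum to 1, blend VBI directly: visc = exp(exp(VBI_blend)) - 0.8
VBI_1 = ln(ln(4.3 + 0.8)) = 0.488114
VBI_2 = ln(ln(906 + 0.8)) = 1.91838
VBI_blend = 0.46 * 0.488114 + 0.54 * 1.91838 = 1.26046
visc_blend = exp(exp(1.26046)) - 0.8 = 33.22

33.22 cSt


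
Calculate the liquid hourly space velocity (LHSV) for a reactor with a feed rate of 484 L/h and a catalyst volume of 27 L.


LHSV = volumetric feed rate / catalyst volume
= 484 L/h / 27 L
= 17.93 h^-1

17.93 h^-1


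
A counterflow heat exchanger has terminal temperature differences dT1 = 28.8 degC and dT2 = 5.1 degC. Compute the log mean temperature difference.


LMTD = (dT1 - dT2) / ln(dT1/dT2)
= (28.8 - 5.1) / ln(28.8 / 5.1) = 23.7 / 1.73113 = 13.69

13.69 degC


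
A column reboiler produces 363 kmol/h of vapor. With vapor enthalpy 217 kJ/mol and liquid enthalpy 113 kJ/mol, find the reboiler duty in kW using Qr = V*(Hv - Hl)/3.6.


Qr = 363 * (217 - 113) / 3.6 = 363 * 104 / 3.6 = 10490

10490 kW


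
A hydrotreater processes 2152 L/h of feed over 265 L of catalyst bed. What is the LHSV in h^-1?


LHSV = volumetric feed rate / catalyst volume
= 2152 L/h / 265 L
= 8.121 h^-1

8.121 h^-1


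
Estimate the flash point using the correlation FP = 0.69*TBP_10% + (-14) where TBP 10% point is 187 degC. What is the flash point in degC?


FP = 0.69 * 187 + (-14) = 115.03

115.03 degC


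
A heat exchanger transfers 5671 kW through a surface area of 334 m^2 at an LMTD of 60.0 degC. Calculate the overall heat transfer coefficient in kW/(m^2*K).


From Q = U*A*LMTD, U = Q / (A * LMTD)
U = 5671 / (334 * 60.0) = 5671 / 20040 = 0.2830

0.2830 kW/(m^2*K)


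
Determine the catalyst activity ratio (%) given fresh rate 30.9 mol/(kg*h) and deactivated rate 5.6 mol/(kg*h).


Activity (%) = (rate_used / rate_fresh) * 100
rate_used = 5.6, rate_fresh = 30.9
= (5.6 / 30.9) * 100
= 0.1812 * 100 = 18.12

18.12 %


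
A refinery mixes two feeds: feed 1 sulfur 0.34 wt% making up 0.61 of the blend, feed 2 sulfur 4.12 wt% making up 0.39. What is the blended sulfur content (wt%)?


Linear sulfur blending: S_blend = x1*S1 + x2*S2
Contribution 1: 0.61 * 0.34 = 0.2074 wt%
Contribution 2: 0.39 * 4.12 = 1.6068 wt%
S_blend = 0.2074 + 1.6068 = 1.8142

1.8142 wt%


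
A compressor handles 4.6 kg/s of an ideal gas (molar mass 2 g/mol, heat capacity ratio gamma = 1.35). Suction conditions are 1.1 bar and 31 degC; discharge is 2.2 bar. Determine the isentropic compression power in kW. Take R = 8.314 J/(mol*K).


Isentropic work: W = m*(gamma/(gamma-1))*(R*T1/MW)*((P2/P1)^((gamma-1)/gamma) - 1)
T1 = 31 + 273.15 = 304.15 K
Pressure ratio = 2.2 / 1.1 = 2
Exponent = (1.35 - 1)/1.35 = 0.259259
(P2/P1)^exp - 1 = 2^0.259259 - 1 = 0.196864
W = 4.6 * 1.35 / 0.35 * 8.314 * 304.15 / 2 * 0.196864 = 4416

4416 kW


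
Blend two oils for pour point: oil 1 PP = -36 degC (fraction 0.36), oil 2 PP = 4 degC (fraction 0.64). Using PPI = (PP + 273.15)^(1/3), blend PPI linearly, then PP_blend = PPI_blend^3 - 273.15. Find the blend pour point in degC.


PPI_1 = (-36 + 273.15)^(1/3) = 6.189768
PPI_2 = (4 + 273.15)^(1/3) = 6.51986
PPI_blend = 0.36 * 6.189768 + 0.64 * 6.51986 = 6.401027
PP_blend = 6.401027^3 - 273.15 = 262.2702 - 273.15 = -10.88

-10.88 degC


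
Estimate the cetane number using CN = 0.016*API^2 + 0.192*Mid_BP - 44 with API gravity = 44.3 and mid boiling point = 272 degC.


CN = 0.016 * 44.3^2 + 0.192 * 272 - 44
CN = 31.39984 + 52.224 - 44 = 39.62384

39.62384


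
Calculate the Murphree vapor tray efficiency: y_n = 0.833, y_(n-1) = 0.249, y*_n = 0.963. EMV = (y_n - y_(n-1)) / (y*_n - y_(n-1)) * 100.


Murphree vapor efficiency: EMV = (y_n - y_(n-1)) / (y*_n - y_(n-1)) * 100
EMV = (0.833 - 0.249) / (0.963 - 0.249) * 100 = 0.584 / 0.714 * 100 = 81.79

81.79 %


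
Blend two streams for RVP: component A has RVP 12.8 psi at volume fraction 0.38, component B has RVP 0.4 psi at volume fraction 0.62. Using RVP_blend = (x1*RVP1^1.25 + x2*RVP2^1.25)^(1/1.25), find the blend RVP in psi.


Chevron index: RVP_blend = (sum xi*RVPi^1.25)^(1/1.25)
RVP^1.25 terms: 0.38 * 12.8^1.25 + 0.62 * 0.4^1.25 = 9.3974
RVP_blend = 9.3974^(1/1.25) = 6.004

6.004 psi


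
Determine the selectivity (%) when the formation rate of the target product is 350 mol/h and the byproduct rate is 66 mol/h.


Selectivity = desired / (desired + undesired) * 100
Total products = 350 + 66 = 416 mol/h
S = 350 / 416 * 100
= 0.8413 * 100
= 84.13 %

84.13 %


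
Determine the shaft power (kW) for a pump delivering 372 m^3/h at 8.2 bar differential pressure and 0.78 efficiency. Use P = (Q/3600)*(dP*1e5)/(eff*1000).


Q = 372 / 3600 = 0.103333 m^3/s
P = 0.103333 * (8.2 * 1e5) / 0.78 / 1000 = 108.6

108.6 kW


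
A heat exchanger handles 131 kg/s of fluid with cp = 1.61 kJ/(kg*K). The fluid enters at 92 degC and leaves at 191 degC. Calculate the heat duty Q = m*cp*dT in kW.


Q = m_dot * cp * delta_T
delta_T = 191 - 92 = 99 K
Q = 131 * 1.61 * 99
= 210.91 * 99
= 20880.09 kW

20880.09 kW


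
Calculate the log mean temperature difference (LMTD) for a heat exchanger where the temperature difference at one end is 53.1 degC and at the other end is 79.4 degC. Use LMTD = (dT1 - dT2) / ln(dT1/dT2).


LMTD = (dT1 - dT2) / ln(dT1/dT2)
= (53.1 - 79.4) / ln(53.1 / 79.4) = -26.3 / -0.402321 = 65.37

65.37 degC


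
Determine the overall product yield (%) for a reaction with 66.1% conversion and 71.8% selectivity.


Overall yield = conversion (%) * selectivity (%) / 100
Conversion = 66.1%, Selectivity = 71.8%
Y = 66.1 * 71.8 / 100
= 47.4598 %

47.4598 %


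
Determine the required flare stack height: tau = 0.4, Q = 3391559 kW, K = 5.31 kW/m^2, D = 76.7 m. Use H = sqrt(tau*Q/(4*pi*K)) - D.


tau*Q/(4*pi*K) = 0.4 * 3391559 / (4 * pi * 5.31) = 20330.8
sqrt(20330.8) = 142.586
H = 142.586 - 76.7 = 65.89

65.89 m


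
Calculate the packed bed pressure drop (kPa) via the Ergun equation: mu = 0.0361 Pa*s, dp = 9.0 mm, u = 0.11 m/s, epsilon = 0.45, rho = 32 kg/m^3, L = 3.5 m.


dp = 9.0 mm = 0.009 m
Viscous term = 150*0.0361*0.11*(1-0.45)^2 / (0.009^2*0.45^3) = 24411.5
Inertial term = 1.75*32*0.11^2*(1-0.45) / (0.009*0.45^3) = 454.419
dP/L = 24411.5 + 454.419 = 24865.9 Pa/m
dP = 24865.9 * 3.5 / 1000 = 87.03 kPa

87.03 kPa


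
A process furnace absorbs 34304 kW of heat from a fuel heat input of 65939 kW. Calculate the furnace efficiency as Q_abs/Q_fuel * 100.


Furnace efficiency = Q_absorbed / Q_fuel * 100
= 34304 / 65939 * 100 = 52.02

52.02 %


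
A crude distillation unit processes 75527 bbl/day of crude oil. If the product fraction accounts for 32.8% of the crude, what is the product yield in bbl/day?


Crude throughput = 75527 bbl/day
Fraction yield = 32.8%
yield = throughput * fraction / 100
yield = 75527 * 32.8 / 100 = 24772.856

24772.856 bbl/day


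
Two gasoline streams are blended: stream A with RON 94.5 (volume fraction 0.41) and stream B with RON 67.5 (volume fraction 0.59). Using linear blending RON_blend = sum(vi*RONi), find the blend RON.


Linear blending: RON_blend = sum(vi * RONi)
Contribution 1: 0.41 * 94.5 = 38.745
Contribution 2: 0.59 * 67.5 = 39.825
RON_blend = 38.745 + 39.825 = 78.57

78.57


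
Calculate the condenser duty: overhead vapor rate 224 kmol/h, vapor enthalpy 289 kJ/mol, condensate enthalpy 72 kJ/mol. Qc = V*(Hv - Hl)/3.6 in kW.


Qc = 224 * (289 - 72) / 3.6 = 224 * 217 / 3.6 = 13500

13500 kW


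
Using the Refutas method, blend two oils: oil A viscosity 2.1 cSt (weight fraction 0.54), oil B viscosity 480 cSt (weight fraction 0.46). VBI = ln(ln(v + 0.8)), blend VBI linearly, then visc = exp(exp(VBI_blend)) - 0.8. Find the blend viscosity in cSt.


Refutas method: VBN_i = 14.534*ln(ln(visc_i + 0.8)) + 10.975, blended linearly by mass fraction; since VBN is linear in VBI_i = ln(ln(visc_i + 0.8)) and the fractions sum to 1, blend VBI directly: visc = exp(exp(VBI_blend)) - 0.8
VBI_1 = ln(ln(2.1 + 0.8)) = 0.0627032
VBI_2 = ln(ln(480 + 0.8)) = 1.82058
VBI_blend = 0.54 * 0.0627032 + 0.46 * 1.82058 = 0.871327
visc_blend = exp(exp(0.871327)) - 0.8 = 10.11

10.11 cSt
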